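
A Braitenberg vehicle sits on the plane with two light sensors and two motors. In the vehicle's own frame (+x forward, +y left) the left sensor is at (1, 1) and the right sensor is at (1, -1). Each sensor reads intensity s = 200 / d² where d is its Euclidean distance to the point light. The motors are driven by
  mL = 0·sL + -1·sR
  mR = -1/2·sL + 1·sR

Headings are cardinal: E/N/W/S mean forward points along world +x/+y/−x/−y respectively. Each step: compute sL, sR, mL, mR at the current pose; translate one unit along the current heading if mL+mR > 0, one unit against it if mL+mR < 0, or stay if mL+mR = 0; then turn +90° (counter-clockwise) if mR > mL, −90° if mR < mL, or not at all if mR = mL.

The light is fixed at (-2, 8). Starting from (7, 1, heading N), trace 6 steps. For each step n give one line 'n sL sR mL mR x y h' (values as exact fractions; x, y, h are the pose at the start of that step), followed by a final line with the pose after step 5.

n=0: pose=(7,1,N); sL=2, sR=25/17; mL=-25/17, mR=8/17; mL+mR=-1 → advance -1; mR−mL=33/17 → turn +1·90°
n=1: pose=(7,0,W); sL=40/29, sR=200/113; mL=-200/113, mR=3540/3277; mL+mR=-20/29 → advance -1; mR−mL=9340/3277 → turn +1·90°
n=2: pose=(8,0,S); sL=100/101, sR=100/81; mL=-100/81, mR=6050/8181; mL+mR=-50/101 → advance -1; mR−mL=16150/8181 → turn +1·90°
n=3: pose=(8,1,E); sL=200/157, sR=40/37; mL=-40/37, mR=2580/5809; mL+mR=-100/157 → advance -1; mR−mL=8860/5809 → turn +1·90°
n=4: pose=(7,1,N); sL=2, sR=25/17; mL=-25/17, mR=8/17; mL+mR=-1 → advance -1; mR−mL=33/17 → turn +1·90°
n=5: pose=(7,0,W); sL=40/29, sR=200/113; mL=-200/113, mR=3540/3277; mL+mR=-20/29 → advance -1; mR−mL=9340/3277 → turn +1·90°

0 2 25/17 -25/17 8/17 7 1 N
1 40/29 200/113 -200/113 3540/3277 7 0 W
2 100/101 100/81 -100/81 6050/8181 8 0 S
3 200/157 40/37 -40/37 2580/5809 8 1 E
4 2 25/17 -25/17 8/17 7 1 N
5 40/29 200/113 -200/113 3540/3277 7 0 W
final 8 0 S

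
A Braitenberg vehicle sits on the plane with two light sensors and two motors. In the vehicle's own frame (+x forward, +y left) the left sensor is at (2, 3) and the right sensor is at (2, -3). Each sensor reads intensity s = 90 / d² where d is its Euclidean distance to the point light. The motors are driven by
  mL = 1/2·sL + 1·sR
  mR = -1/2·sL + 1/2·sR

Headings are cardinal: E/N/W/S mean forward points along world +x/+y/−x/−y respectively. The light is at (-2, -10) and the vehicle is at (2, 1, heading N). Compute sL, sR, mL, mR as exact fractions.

9/17 45/109 2511/3706 -108/1853

left sensor world pos  = (-1, 3); dL² = 170
right sensor world pos = (5, 3); dR² = 218
sL = 90/170 = 9/17
sR = 90/218 = 45/109
mL = 1/2·sL + 1·sR = 2511/3706
mR = -1/2·sL + 1/2·sR = -108/1853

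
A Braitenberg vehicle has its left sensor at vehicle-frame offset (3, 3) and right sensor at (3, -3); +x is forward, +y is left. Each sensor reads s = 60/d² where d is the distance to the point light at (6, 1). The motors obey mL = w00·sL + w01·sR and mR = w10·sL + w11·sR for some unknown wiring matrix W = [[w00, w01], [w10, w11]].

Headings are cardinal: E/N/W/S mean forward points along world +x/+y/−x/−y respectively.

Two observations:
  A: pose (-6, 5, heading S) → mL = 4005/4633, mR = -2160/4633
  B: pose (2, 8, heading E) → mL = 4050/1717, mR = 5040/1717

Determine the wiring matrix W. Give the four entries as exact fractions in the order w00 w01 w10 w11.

1 1/2 -1 1

obs A: pose=(-6,5,S) → sL=30/41, sR=30/113, mL=4005/4633, mR=-2160/4633
obs B: pose=(2,8,E) → sL=60/101, sR=60/17, mL=4050/1717, mR=5040/1717
sensor matrix S = [[30/41, 30/113], [60/101, 60/17]]; det S = 19288800/7954861
solve [mL_A; mL_B] = S·[w00; w01] and [mR_A; mR_B] = S·[w10; w11]:
  w00 = 1, w01 = 1/2, w10 = -1, w11 = 1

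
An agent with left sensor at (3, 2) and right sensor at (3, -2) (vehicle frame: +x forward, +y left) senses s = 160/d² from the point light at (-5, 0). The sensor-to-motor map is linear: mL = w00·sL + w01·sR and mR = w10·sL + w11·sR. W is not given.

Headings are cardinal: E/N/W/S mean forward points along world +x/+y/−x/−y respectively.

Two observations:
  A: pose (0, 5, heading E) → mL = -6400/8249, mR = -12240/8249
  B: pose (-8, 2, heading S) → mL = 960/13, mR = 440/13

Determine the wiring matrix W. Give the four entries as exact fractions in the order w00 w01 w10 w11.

1 -1 1/2 -1

obs A: pose=(0,5,E) → sL=160/113, sR=160/73, mL=-6400/8249, mR=-12240/8249
obs B: pose=(-8,2,S) → sL=80, sR=80/13, mL=960/13, mR=440/13
sensor matrix S = [[160/113, 160/73], [80, 80/13]]; det S = -17868800/107237
solve [mL_A; mL_B] = S·[w00; w01] and [mR_A; mR_B] = S·[w10; w11]:
  w00 = 1, w01 = -1, w10 = 1/2, w11 = -1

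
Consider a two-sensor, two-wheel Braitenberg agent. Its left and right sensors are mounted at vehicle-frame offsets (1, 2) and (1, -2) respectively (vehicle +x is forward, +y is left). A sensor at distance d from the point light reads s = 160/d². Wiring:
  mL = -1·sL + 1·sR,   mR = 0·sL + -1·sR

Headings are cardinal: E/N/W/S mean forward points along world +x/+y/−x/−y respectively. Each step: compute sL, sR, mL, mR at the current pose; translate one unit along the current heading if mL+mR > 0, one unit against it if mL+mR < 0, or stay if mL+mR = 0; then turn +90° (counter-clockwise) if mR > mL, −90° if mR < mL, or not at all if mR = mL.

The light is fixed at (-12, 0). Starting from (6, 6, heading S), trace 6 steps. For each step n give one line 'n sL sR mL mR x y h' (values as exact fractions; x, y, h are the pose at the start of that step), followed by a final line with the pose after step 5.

n=0: pose=(6,6,S); sL=32/85, sR=160/281; mL=4608/23885, mR=-160/281; mL+mR=-32/85 → advance -1; mR−mL=-18208/23885 → turn -1·90°
n=1: pose=(6,7,W); sL=80/157, sR=16/37; mL=-448/5809, mR=-16/37; mL+mR=-80/157 → advance -1; mR−mL=-2064/5809 → turn -1·90°
n=2: pose=(7,7,N); sL=160/353, sR=32/101; mL=-4864/35653, mR=-32/101; mL+mR=-160/353 → advance -1; mR−mL=-6432/35653 → turn -1·90°
n=3: pose=(7,6,E); sL=10/29, sR=5/13; mL=15/377, mR=-5/13; mL+mR=-10/29 → advance -1; mR−mL=-160/377 → turn -1·90°
n=4: pose=(6,6,S); sL=32/85, sR=160/281; mL=4608/23885, mR=-160/281; mL+mR=-32/85 → advance -1; mR−mL=-18208/23885 → turn -1·90°
n=5: pose=(6,7,W); sL=80/157, sR=16/37; mL=-448/5809, mR=-16/37; mL+mR=-80/157 → advance -1; mR−mL=-2064/5809 → turn -1·90°

0 32/85 160/281 4608/23885 -160/281 6 6 S
1 80/157 16/37 -448/5809 -16/37 6 7 W
2 160/353 32/101 -4864/35653 -32/101 7 7 N
3 10/29 5/13 15/377 -5/13 7 6 E
4 32/85 160/281 4608/23885 -160/281 6 6 S
5 80/157 16/37 -448/5809 -16/37 6 7 W
final 7 7 N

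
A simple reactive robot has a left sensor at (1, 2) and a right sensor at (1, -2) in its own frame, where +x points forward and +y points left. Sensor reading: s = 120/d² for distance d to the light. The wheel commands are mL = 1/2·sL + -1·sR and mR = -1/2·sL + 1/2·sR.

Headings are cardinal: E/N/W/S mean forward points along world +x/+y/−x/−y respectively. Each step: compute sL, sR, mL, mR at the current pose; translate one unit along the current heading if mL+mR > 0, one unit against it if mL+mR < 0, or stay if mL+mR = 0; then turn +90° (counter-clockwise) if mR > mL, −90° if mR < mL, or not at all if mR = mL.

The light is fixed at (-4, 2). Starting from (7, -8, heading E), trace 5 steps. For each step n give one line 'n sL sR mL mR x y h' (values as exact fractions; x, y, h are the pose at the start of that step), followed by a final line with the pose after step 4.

0 15/26 5/12 -5/39 -25/312 7 -8 E
1 24/29 8/15 -52/435 -64/435 6 -8 N
2 60/101 12/29 -342/2929 -264/2929 6 -9 E
3 120/149 120/221 -4620/32929 -4320/32929 5 -9 N
4 6/13 30/41 -267/533 72/533 5 -10 W
final 6 -10 S

n=0: pose=(7,-8,E); sL=15/26, sR=5/12; mL=-5/39, mR=-25/312; mL+mR=-5/24 → advance -1; mR−mL=5/104 → turn +1·90°
n=1: pose=(6,-8,N); sL=24/29, sR=8/15; mL=-52/435, mR=-64/435; mL+mR=-4/15 → advance -1; mR−mL=-4/145 → turn -1·90°
n=2: pose=(6,-9,E); sL=60/101, sR=12/29; mL=-342/2929, mR=-264/2929; mL+mR=-6/29 → advance -1; mR−mL=78/2929 → turn +1·90°
n=3: pose=(5,-9,N); sL=120/149, sR=120/221; mL=-4620/32929, mR=-4320/32929; mL+mR=-60/221 → advance -1; mR−mL=300/32929 → turn +1·90°
n=4: pose=(5,-10,W); sL=6/13, sR=30/41; mL=-267/533, mR=72/533; mL+mR=-15/41 → advance -1; mR−mL=339/533 → turn +1·90°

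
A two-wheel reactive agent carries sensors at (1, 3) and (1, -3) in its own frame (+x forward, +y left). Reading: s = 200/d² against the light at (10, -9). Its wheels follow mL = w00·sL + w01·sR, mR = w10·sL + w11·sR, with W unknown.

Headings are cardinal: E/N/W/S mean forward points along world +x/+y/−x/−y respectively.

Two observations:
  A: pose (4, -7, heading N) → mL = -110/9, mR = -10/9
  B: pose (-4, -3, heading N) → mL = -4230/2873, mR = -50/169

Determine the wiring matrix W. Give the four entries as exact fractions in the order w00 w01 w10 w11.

obs A: pose=(4,-7,N) → sL=20/9, sR=100/9, mL=-110/9, mR=-10/9
obs B: pose=(-4,-3,N) → sL=100/169, sR=20/17, mL=-4230/2873, mR=-50/169
sensor matrix S = [[20/9, 100/9], [100/169, 20/17]]; det S = -102400/25857
solve [mL_A; mL_B] = S·[w00; w01] and [mR_A; mR_B] = S·[w10; w11]:
  w00 = -1/2, w01 = -1, w10 = -1/2, w11 = 0

-1/2 -1 -1/2 0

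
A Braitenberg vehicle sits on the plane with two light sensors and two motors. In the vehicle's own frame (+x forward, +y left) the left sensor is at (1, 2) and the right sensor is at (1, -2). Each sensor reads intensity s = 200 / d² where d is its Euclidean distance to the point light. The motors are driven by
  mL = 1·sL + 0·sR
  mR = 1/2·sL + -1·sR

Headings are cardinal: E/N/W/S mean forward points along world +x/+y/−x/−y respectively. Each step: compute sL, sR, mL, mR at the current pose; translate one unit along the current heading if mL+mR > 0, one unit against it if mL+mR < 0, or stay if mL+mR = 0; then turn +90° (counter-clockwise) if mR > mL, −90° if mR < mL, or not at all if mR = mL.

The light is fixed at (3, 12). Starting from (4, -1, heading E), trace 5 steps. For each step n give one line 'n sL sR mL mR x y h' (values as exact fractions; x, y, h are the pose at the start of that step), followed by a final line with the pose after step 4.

n=0: pose=(4,-1,E); sL=8/5, sR=200/229; mL=8/5, mR=-84/1145; mL+mR=1748/1145 → advance +1; mR−mL=-1916/1145 → turn -1·90°
n=1: pose=(5,-1,S); sL=50/53, sR=50/49; mL=50/53, mR=-1425/2597; mL+mR=1025/2597 → advance +1; mR−mL=-3875/2597 → turn -1·90°
n=2: pose=(5,-2,W); sL=200/257, sR=40/29; mL=200/257, mR=-7380/7453; mL+mR=-1580/7453 → advance -1; mR−mL=-13180/7453 → turn -1·90°
n=3: pose=(6,-2,N); sL=20/17, sR=100/97; mL=20/17, mR=-730/1649; mL+mR=1210/1649 → advance +1; mR−mL=-2670/1649 → turn -1·90°
n=4: pose=(6,-1,E); sL=200/137, sR=200/241; mL=200/137, mR=-3300/33017; mL+mR=44900/33017 → advance +1; mR−mL=-51500/33017 → turn -1·90°

0 8/5 200/229 8/5 -84/1145 4 -1 E
1 50/53 50/49 50/53 -1425/2597 5 -1 S
2 200/257 40/29 200/257 -7380/7453 5 -2 W
3 20/17 100/97 20/17 -730/1649 6 -2 N
4 200/137 200/241 200/137 -3300/33017 6 -1 E
final 7 -1 S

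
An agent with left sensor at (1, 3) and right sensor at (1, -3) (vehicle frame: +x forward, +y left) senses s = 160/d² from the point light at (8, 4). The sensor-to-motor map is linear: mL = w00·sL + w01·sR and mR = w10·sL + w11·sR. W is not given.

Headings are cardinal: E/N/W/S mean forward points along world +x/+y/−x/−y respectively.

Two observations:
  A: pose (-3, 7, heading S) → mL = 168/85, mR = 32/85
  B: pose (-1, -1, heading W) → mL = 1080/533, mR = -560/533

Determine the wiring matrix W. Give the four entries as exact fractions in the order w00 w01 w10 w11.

1/2 1 1/2 -1

obs A: pose=(-3,7,S) → sL=40/17, sR=4/5, mL=168/85, mR=32/85
obs B: pose=(-1,-1,W) → sL=40/41, sR=20/13, mL=1080/533, mR=-560/533
sensor matrix S = [[40/17, 4/5], [40/41, 20/13]]; det S = 25728/9061
solve [mL_A; mL_B] = S·[w00; w01] and [mR_A; mR_B] = S·[w10; w11]:
  w00 = 1/2, w01 = 1, w10 = 1/2, w11 = -1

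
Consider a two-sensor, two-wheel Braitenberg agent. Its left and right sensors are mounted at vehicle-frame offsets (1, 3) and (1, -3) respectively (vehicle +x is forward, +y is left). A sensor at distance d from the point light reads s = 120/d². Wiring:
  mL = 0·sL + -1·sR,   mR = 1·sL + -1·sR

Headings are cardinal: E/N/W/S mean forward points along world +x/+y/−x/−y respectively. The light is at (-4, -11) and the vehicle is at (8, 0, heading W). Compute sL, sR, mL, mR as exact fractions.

left sensor world pos  = (7, -3); dL² = 185
right sensor world pos = (7, 3); dR² = 317
sL = 120/185 = 24/37
sR = 120/317 = 120/317
mL = 0·sL + -1·sR = -120/317
mR = 1·sL + -1·sR = 3168/11729

24/37 120/317 -120/317 3168/11729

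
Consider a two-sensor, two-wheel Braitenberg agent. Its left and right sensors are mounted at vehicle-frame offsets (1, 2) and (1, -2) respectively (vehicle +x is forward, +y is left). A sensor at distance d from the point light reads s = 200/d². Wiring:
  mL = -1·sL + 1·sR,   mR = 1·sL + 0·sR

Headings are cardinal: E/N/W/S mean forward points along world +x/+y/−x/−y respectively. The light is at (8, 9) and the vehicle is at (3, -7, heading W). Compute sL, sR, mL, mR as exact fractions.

left sensor world pos  = (2, -9); dL² = 360
right sensor world pos = (2, -5); dR² = 232
sL = 200/360 = 5/9
sR = 200/232 = 25/29
mL = -1·sL + 1·sR = 80/261
mR = 1·sL + 0·sR = 5/9

5/9 25/29 80/261 5/9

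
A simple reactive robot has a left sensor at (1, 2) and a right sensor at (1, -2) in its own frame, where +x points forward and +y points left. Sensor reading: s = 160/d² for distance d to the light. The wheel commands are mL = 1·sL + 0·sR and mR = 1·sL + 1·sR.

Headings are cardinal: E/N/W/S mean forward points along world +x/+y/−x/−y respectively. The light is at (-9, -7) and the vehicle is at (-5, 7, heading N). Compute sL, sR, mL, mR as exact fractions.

left sensor world pos  = (-7, 8); dL² = 229
right sensor world pos = (-3, 8); dR² = 261
sL = 160/229 = 160/229
sR = 160/261 = 160/261
mL = 1·sL + 0·sR = 160/229
mR = 1·sL + 1·sR = 78400/59769

160/229 160/261 160/229 78400/59769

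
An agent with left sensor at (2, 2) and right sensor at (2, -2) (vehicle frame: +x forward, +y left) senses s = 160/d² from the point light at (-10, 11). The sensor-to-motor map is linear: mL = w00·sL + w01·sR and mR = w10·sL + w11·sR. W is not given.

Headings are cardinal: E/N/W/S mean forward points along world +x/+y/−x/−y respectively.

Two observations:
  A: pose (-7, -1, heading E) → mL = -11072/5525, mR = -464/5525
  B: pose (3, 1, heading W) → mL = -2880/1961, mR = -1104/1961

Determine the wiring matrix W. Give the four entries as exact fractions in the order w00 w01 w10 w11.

obs A: pose=(-7,-1,E) → sL=32/25, sR=160/221, mL=-11072/5525, mR=-464/5525
obs B: pose=(3,1,W) → sL=32/53, sR=32/37, mL=-2880/1961, mR=-1104/1961
sensor matrix S = [[32/25, 160/221], [32/53, 32/37]]; det S = 7258112/10834525
solve [mL_A; mL_B] = S·[w00; w01] and [mR_A; mR_B] = S·[w10; w11]:
  w00 = -1, w01 = -1, w10 = 1/2, w11 = -1

-1 -1 1/2 -1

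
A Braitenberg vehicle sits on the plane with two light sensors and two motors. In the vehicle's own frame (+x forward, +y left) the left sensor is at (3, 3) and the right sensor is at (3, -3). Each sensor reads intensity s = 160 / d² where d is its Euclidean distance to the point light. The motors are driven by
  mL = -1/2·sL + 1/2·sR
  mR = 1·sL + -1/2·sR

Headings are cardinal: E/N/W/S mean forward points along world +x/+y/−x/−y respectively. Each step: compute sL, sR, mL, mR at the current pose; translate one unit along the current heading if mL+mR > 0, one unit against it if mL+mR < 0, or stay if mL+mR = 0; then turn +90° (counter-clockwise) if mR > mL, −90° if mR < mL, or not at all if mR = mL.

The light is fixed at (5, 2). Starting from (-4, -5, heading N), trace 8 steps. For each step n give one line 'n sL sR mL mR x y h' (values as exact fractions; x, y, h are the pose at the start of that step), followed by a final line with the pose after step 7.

n=0: pose=(-4,-5,N); sL=1, sR=40/13; mL=27/26, mR=-7/13; mL+mR=1/2 → advance +1; mR−mL=-41/26 → turn -1·90°
n=1: pose=(-4,-4,E); sL=32/9, sR=160/117; mL=-128/117, mR=112/39; mL+mR=16/9 → advance +1; mR−mL=464/117 → turn +1·90°
n=2: pose=(-3,-4,N); sL=16/13, sR=80/17; mL=384/221, mR=-248/221; mL+mR=8/13 → advance +1; mR−mL=-632/221 → turn -1·90°
n=3: pose=(-3,-3,E); sL=160/29, sR=160/89; mL=-4800/2581, mR=11920/2581; mL+mR=80/29 → advance +1; mR−mL=16720/2581 → turn +1·90°
n=4: pose=(-2,-3,N); sL=20/13, sR=8; mL=42/13, mR=-32/13; mL+mR=10/13 → advance +1; mR−mL=-74/13 → turn -1·90°
n=5: pose=(-2,-2,E); sL=160/17, sR=32/13; mL=-768/221, mR=1808/221; mL+mR=80/17 → advance +1; mR−mL=2576/221 → turn +1·90°
n=6: pose=(-1,-2,N); sL=80/41, sR=16; mL=288/41, mR=-248/41; mL+mR=40/41 → advance +1; mR−mL=-536/41 → turn -1·90°
n=7: pose=(-1,-1,E); sL=160/9, sR=32/9; mL=-64/9, mR=16; mL+mR=80/9 → advance +1; mR−mL=208/9 → turn +1·90°

0 1 40/13 27/26 -7/13 -4 -5 N
1 32/9 160/117 -128/117 112/39 -4 -4 E
2 16/13 80/17 384/221 -248/221 -3 -4 N
3 160/29 160/89 -4800/2581 11920/2581 -3 -3 E
4 20/13 8 42/13 -32/13 -2 -3 N
5 160/17 32/13 -768/221 1808/221 -2 -2 E
6 80/41 16 288/41 -248/41 -1 -2 N
7 160/9 32/9 -64/9 16 -1 -1 E
final 0 -1 N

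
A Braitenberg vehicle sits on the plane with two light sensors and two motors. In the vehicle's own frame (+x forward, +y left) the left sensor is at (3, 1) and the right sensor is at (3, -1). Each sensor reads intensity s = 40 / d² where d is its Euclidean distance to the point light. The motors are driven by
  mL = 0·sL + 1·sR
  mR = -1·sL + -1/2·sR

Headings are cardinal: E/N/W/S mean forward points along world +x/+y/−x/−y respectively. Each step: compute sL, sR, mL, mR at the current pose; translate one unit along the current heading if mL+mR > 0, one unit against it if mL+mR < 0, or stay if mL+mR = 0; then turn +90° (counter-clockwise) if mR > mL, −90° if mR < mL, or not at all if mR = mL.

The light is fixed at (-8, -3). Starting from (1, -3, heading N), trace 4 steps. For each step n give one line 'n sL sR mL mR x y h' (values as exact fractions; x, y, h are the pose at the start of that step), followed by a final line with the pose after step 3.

0 40/73 40/109 40/109 -5820/7957 1 -3 N
1 5/18 10/37 10/37 -275/666 1 -4 E
2 40/97 8/13 8/13 -908/1261 0 -4 S
3 20/13 20/13 20/13 -30/13 0 -3 W
final 1 -3 N

n=0: pose=(1,-3,N); sL=40/73, sR=40/109; mL=40/109, mR=-5820/7957; mL+mR=-2900/7957 → advance -1; mR−mL=-8740/7957 → turn -1·90°
n=1: pose=(1,-4,E); sL=5/18, sR=10/37; mL=10/37, mR=-275/666; mL+mR=-95/666 → advance -1; mR−mL=-455/666 → turn -1·90°
n=2: pose=(0,-4,S); sL=40/97, sR=8/13; mL=8/13, mR=-908/1261; mL+mR=-132/1261 → advance -1; mR−mL=-1684/1261 → turn -1·90°
n=3: pose=(0,-3,W); sL=20/13, sR=20/13; mL=20/13, mR=-30/13; mL+mR=-10/13 → advance -1; mR−mL=-50/13 → turn -1·90°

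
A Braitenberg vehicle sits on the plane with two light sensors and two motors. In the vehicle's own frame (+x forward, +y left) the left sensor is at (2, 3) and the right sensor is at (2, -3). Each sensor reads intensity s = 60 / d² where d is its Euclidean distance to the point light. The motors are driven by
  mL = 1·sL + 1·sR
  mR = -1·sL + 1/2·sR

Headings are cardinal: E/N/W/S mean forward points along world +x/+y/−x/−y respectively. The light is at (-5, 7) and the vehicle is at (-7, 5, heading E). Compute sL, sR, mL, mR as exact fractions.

60 12/5 312/5 -294/5

left sensor world pos  = (-5, 8); dL² = 1
right sensor world pos = (-5, 2); dR² = 25
sL = 60/1 = 60
sR = 60/25 = 12/5
mL = 1·sL + 1·sR = 312/5
mR = -1·sL + 1/2·sR = -294/5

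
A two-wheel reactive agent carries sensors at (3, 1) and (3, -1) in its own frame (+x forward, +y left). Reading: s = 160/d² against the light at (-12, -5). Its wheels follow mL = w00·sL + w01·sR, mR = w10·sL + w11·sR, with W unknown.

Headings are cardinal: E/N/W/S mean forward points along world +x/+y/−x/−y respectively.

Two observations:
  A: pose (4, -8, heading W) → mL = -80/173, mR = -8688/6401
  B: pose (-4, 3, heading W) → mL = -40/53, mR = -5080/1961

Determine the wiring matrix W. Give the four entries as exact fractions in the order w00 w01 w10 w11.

0 -1/2 -1/2 -1

obs A: pose=(4,-8,W) → sL=32/37, sR=160/173, mL=-80/173, mR=-8688/6401
obs B: pose=(-4,3,W) → sL=80/37, sR=80/53, mL=-40/53, mR=-5080/1961
sensor matrix S = [[32/37, 160/173], [80/37, 80/53]]; det S = -235520/339253
solve [mL_A; mL_B] = S·[w00; w01] and [mR_A; mR_B] = S·[w10; w11]:
  w00 = 0, w01 = -1/2, w10 = -1/2, w11 = -1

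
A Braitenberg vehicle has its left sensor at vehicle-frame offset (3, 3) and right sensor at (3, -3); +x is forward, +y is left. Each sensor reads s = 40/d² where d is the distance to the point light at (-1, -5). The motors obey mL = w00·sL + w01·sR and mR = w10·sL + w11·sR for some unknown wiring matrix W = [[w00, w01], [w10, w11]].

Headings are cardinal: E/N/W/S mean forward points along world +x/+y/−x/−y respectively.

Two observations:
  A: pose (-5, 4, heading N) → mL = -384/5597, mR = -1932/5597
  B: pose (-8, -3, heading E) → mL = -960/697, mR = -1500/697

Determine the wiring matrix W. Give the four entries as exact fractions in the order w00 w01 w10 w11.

obs A: pose=(-5,4,N) → sL=40/193, sR=8/29, mL=-384/5597, mR=-1932/5597
obs B: pose=(-8,-3,E) → sL=40/41, sR=40/17, mL=-960/697, mR=-1500/697
sensor matrix S = [[40/193, 8/29], [40/41, 40/17]]; det S = 852480/3901109
solve [mL_A; mL_B] = S·[w00; w01] and [mR_A; mR_B] = S·[w10; w11]:
  w00 = 1, w01 = -1, w10 = -1, w11 = -1/2

1 -1 -1 -1/2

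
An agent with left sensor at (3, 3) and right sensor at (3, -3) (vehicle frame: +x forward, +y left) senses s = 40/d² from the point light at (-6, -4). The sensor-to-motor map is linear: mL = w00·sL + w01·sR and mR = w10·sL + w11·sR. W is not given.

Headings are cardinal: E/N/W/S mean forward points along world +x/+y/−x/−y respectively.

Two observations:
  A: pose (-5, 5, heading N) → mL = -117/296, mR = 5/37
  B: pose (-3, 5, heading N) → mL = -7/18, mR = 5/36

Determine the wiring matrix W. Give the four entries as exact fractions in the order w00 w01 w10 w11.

obs A: pose=(-5,5,N) → sL=10/37, sR=1/4, mL=-117/296, mR=5/37
obs B: pose=(-3,5,N) → sL=5/18, sR=2/9, mL=-7/18, mR=5/36
sensor matrix S = [[10/37, 1/4], [5/18, 2/9]]; det S = -25/2664
solve [mL_A; mL_B] = S·[w00; w01] and [mR_A; mR_B] = S·[w10; w11]:
  w00 = -1, w01 = -1/2, w10 = 1/2, w11 = 0

-1 -1/2 1/2 0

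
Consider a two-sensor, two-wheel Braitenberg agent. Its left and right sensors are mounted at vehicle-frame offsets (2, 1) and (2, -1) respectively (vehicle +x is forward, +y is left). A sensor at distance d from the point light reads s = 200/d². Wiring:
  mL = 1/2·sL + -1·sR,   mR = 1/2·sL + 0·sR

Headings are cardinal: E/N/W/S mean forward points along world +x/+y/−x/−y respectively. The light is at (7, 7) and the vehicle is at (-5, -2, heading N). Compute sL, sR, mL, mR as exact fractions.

left sensor world pos  = (-6, 0); dL² = 218
right sensor world pos = (-4, 0); dR² = 170
sL = 200/218 = 100/109
sR = 200/170 = 20/17
mL = 1/2·sL + -1·sR = -1330/1853
mR = 1/2·sL + 0·sR = 50/109

100/109 20/17 -1330/1853 50/109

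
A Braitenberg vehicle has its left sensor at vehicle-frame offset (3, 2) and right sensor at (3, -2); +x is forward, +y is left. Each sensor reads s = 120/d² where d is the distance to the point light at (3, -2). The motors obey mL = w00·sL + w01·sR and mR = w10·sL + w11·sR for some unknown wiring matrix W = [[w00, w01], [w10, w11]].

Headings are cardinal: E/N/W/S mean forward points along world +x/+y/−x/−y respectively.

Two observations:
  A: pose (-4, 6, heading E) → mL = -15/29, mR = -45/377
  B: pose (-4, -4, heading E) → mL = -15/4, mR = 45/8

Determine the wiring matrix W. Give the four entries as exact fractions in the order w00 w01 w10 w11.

obs A: pose=(-4,6,E) → sL=30/29, sR=30/13, mL=-15/29, mR=-45/377
obs B: pose=(-4,-4,E) → sL=15/2, sR=15/4, mL=-15/4, mR=45/8
sensor matrix S = [[30/29, 30/13], [15/2, 15/4]]; det S = -10125/754
solve [mL_A; mL_B] = S·[w00; w01] and [mR_A; mR_B] = S·[w10; w11]:
  w00 = -1/2, w01 = 0, w10 = 1, w11 = -1/2

-1/2 0 1 -1/2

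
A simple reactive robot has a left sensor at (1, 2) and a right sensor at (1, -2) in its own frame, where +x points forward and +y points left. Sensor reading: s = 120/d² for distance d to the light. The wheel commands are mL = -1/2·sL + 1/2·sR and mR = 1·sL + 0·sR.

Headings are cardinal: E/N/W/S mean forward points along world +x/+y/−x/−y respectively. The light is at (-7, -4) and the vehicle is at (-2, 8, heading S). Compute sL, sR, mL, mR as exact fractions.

12/17 12/13 24/221 12/17

left sensor world pos  = (0, 7); dL² = 170
right sensor world pos = (-4, 7); dR² = 130
sL = 120/170 = 12/17
sR = 120/130 = 12/13
mL = -1/2·sL + 1/2·sR = 24/221
mR = 1·sL + 0·sR = 12/17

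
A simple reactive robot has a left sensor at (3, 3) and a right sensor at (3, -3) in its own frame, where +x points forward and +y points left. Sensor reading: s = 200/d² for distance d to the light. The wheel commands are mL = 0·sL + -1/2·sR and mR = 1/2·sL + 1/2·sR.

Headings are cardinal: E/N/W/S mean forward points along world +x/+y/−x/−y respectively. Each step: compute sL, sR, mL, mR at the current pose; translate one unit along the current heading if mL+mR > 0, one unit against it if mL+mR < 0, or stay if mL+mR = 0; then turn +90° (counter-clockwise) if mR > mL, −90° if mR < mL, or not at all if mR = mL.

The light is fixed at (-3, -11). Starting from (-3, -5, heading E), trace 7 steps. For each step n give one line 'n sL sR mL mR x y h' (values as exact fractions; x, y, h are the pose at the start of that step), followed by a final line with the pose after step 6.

0 20/9 100/9 -50/9 20/3 -3 -5 E
1 40/17 200/97 -100/97 3640/1649 -2 -5 N
2 10 25/13 -25/26 155/26 -2 -4 W
3 8 8 -4 8 -3 -4 S
4 20/9 100/9 -50/9 20/3 -3 -5 E
5 40/17 200/97 -100/97 3640/1649 -2 -5 N
6 10 25/13 -25/26 155/26 -2 -4 W
final -3 -4 S

n=0: pose=(-3,-5,E); sL=20/9, sR=100/9; mL=-50/9, mR=20/3; mL+mR=10/9 → advance +1; mR−mL=110/9 → turn +1·90°
n=1: pose=(-2,-5,N); sL=40/17, sR=200/97; mL=-100/97, mR=3640/1649; mL+mR=20/17 → advance +1; mR−mL=5340/1649 → turn +1·90°
n=2: pose=(-2,-4,W); sL=10, sR=25/13; mL=-25/26, mR=155/26; mL+mR=5 → advance +1; mR−mL=90/13 → turn +1·90°
n=3: pose=(-3,-4,S); sL=8, sR=8; mL=-4, mR=8; mL+mR=4 → advance +1; mR−mL=12 → turn +1·90°
n=4: pose=(-3,-5,E); sL=20/9, sR=100/9; mL=-50/9, mR=20/3; mL+mR=10/9 → advance +1; mR−mL=110/9 → turn +1·90°
n=5: pose=(-2,-5,N); sL=40/17, sR=200/97; mL=-100/97, mR=3640/1649; mL+mR=20/17 → advance +1; mR−mL=5340/1649 → turn +1·90°
n=6: pose=(-2,-4,W); sL=10, sR=25/13; mL=-25/26, mR=155/26; mL+mR=5 → advance +1; mR−mL=90/13 → turn +1·90°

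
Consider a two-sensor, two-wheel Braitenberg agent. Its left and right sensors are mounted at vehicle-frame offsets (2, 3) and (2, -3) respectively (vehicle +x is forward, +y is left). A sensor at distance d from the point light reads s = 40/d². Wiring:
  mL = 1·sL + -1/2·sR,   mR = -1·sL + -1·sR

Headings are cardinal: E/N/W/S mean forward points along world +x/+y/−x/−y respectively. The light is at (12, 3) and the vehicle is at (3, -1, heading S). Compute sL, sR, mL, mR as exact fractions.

left sensor world pos  = (6, -3); dL² = 72
right sensor world pos = (0, -3); dR² = 180
sL = 40/72 = 5/9
sR = 40/180 = 2/9
mL = 1·sL + -1/2·sR = 4/9
mR = -1·sL + -1·sR = -7/9

5/9 2/9 4/9 -7/9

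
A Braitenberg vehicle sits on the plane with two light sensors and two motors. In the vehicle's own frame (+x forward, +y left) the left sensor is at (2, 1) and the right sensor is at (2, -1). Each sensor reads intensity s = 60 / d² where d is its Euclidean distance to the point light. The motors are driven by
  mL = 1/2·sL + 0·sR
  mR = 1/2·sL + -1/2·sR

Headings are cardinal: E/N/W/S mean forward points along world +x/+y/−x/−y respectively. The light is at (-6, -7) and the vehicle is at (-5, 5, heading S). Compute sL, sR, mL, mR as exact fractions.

15/26 3/5 15/52 -3/260

left sensor world pos  = (-4, 3); dL² = 104
right sensor world pos = (-6, 3); dR² = 100
sL = 60/104 = 15/26
sR = 60/100 = 3/5
mL = 1/2·sL + 0·sR = 15/52
mR = 1/2·sL + -1/2·sR = -3/260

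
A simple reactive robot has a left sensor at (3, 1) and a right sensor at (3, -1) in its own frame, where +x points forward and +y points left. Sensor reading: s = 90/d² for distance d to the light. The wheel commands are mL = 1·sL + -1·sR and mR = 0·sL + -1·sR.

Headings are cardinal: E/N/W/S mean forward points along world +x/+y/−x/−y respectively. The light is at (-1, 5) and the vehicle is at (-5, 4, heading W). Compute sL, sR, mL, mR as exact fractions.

left sensor world pos  = (-8, 3); dL² = 53
right sensor world pos = (-8, 5); dR² = 49
sL = 90/53 = 90/53
sR = 90/49 = 90/49
mL = 1·sL + -1·sR = -360/2597
mR = 0·sL + -1·sR = -90/49

90/53 90/49 -360/2597 -90/49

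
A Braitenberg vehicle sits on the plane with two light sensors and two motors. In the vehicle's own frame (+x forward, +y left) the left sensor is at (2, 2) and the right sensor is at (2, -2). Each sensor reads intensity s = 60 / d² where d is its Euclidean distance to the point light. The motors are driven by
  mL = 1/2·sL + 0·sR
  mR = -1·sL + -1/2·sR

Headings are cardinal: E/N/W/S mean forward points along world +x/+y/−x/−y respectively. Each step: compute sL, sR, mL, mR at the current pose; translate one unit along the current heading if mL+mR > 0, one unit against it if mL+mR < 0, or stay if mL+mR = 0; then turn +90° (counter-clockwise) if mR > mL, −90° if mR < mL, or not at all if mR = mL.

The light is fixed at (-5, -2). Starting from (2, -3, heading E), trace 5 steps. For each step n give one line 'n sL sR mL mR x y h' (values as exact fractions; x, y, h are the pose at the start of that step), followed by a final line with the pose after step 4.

n=0: pose=(2,-3,E); sL=30/41, sR=2/3; mL=15/41, mR=-131/123; mL+mR=-86/123 → advance -1; mR−mL=-176/123 → turn -1·90°
n=1: pose=(1,-3,S); sL=60/73, sR=12/5; mL=30/73, mR=-738/365; mL+mR=-588/365 → advance -1; mR−mL=-888/365 → turn -1·90°
n=2: pose=(1,-2,W); sL=3, sR=3; mL=3/2, mR=-9/2; mL+mR=-3 → advance -1; mR−mL=-6 → turn -1·90°
n=3: pose=(2,-2,N); sL=60/29, sR=12/17; mL=30/29, mR=-1194/493; mL+mR=-684/493 → advance -1; mR−mL=-1704/493 → turn -1·90°
n=4: pose=(2,-3,E); sL=30/41, sR=2/3; mL=15/41, mR=-131/123; mL+mR=-86/123 → advance -1; mR−mL=-176/123 → turn -1·90°

0 30/41 2/3 15/41 -131/123 2 -3 E
1 60/73 12/5 30/73 -738/365 1 -3 S
2 3 3 3/2 -9/2 1 -2 W
3 60/29 12/17 30/29 -1194/493 2 -2 N
4 30/41 2/3 15/41 -131/123 2 -3 E
final 1 -3 S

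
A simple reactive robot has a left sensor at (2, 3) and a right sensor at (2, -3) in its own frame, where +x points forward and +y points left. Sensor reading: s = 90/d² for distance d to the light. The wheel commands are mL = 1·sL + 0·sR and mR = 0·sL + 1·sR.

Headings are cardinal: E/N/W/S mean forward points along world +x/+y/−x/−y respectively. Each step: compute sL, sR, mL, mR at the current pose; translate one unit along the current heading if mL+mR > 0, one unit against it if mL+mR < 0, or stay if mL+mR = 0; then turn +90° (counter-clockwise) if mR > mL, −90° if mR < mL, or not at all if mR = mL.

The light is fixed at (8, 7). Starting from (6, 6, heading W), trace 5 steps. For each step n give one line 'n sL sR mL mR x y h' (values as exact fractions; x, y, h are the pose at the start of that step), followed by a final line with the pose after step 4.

n=0: pose=(6,6,W); sL=45/16, sR=9/2; mL=45/16, mR=9/2; mL+mR=117/16 → advance +1; mR−mL=27/16 → turn +1·90°
n=1: pose=(5,6,S); sL=10, sR=2; mL=10, mR=2; mL+mR=12 → advance +1; mR−mL=-8 → turn -1·90°
n=2: pose=(5,5,W); sL=9/5, sR=45/13; mL=9/5, mR=45/13; mL+mR=342/65 → advance +1; mR−mL=108/65 → turn +1·90°
n=3: pose=(4,5,S); sL=90/17, sR=18/13; mL=90/17, mR=18/13; mL+mR=1476/221 → advance +1; mR−mL=-864/221 → turn -1·90°
n=4: pose=(4,4,W); sL=5/4, sR=5/2; mL=5/4, mR=5/2; mL+mR=15/4 → advance +1; mR−mL=5/4 → turn +1·90°

0 45/16 9/2 45/16 9/2 6 6 W
1 10 2 10 2 5 6 S
2 9/5 45/13 9/5 45/13 5 5 W
3 90/17 18/13 90/17 18/13 4 5 S
4 5/4 5/2 5/4 5/2 4 4 W
final 3 4 S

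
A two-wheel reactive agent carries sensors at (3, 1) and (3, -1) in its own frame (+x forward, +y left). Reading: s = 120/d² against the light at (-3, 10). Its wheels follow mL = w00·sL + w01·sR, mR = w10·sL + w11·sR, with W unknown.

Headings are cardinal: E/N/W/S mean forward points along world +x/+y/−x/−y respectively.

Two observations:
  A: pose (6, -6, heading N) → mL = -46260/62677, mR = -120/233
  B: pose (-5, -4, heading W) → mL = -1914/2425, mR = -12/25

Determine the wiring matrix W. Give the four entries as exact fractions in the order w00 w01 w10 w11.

-1 -1/2 -1 0

obs A: pose=(6,-6,N) → sL=120/233, sR=120/269, mL=-46260/62677, mR=-120/233
obs B: pose=(-5,-4,W) → sL=12/25, sR=60/97, mL=-1914/2425, mR=-12/25
sensor matrix S = [[120/233, 120/269], [12/25, 60/97]]; det S = 3174912/30398345
solve [mL_A; mL_B] = S·[w00; w01] and [mR_A; mR_B] = S·[w10; w11]:
  w00 = -1, w01 = -1/2, w10 = -1, w11 = 0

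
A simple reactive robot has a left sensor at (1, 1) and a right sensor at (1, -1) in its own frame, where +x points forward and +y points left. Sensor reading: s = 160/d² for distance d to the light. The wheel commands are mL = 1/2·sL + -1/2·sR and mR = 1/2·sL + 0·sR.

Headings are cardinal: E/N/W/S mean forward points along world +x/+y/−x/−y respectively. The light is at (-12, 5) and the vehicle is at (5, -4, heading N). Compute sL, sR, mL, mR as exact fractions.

left sensor world pos  = (4, -3); dL² = 320
right sensor world pos = (6, -3); dR² = 388
sL = 160/320 = 1/2
sR = 160/388 = 40/97
mL = 1/2·sL + -1/2·sR = 17/388
mR = 1/2·sL + 0·sR = 1/4

1/2 40/97 17/388 1/4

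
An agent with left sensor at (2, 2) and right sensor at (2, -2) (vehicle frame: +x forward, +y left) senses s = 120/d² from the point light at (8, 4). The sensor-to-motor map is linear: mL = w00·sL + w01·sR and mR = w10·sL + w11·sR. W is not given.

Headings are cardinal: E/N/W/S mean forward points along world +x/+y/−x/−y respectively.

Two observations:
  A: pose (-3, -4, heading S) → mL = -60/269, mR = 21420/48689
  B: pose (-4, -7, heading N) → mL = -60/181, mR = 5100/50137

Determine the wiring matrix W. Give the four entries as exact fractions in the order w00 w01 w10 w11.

0 -1/2 1 -1/2

obs A: pose=(-3,-4,S) → sL=120/181, sR=120/269, mL=-60/269, mR=21420/48689
obs B: pose=(-4,-7,N) → sL=120/277, sR=120/181, mL=-60/181, mR=5100/50137
sensor matrix S = [[120/181, 120/269], [120/277, 120/181]]; det S = 601228800/2441120393
solve [mL_A; mL_B] = S·[w00; w01] and [mR_A; mR_B] = S·[w10; w11]:
  w00 = 0, w01 = -1/2, w10 = 1, w11 = -1/2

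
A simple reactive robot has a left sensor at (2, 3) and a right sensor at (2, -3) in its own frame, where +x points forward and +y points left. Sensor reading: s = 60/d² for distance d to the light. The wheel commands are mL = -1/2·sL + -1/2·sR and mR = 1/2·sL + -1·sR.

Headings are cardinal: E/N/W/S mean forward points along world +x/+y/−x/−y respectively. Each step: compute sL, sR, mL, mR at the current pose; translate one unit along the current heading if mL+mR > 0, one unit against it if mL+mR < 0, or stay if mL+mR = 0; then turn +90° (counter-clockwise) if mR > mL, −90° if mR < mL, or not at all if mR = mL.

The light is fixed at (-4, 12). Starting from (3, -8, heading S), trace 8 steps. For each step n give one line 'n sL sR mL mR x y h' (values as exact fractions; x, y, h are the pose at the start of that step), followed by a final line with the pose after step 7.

0 15/146 3/25 -813/7300 -501/7300 3 -8 S
1 60/337 12/113 -5412/38081 -654/38081 3 -7 E
2 30/149 6/37 -1002/5513 -339/5513 2 -7 N
3 12/109 12/61 -1020/6649 -942/6649 2 -8 W
4 15/146 3/25 -813/7300 -501/7300 3 -8 S
5 60/337 12/113 -5412/38081 -654/38081 3 -7 E
6 30/149 6/37 -1002/5513 -339/5513 2 -7 N
7 12/109 12/61 -1020/6649 -942/6649 2 -8 W
final 3 -8 S

n=0: pose=(3,-8,S); sL=15/146, sR=3/25; mL=-813/7300, mR=-501/7300; mL+mR=-9/50 → advance -1; mR−mL=78/1825 → turn +1·90°
n=1: pose=(3,-7,E); sL=60/337, sR=12/113; mL=-5412/38081, mR=-654/38081; mL+mR=-18/113 → advance -1; mR−mL=4758/38081 → turn +1·90°
n=2: pose=(2,-7,N); sL=30/149, sR=6/37; mL=-1002/5513, mR=-339/5513; mL+mR=-9/37 → advance -1; mR−mL=663/5513 → turn +1·90°
n=3: pose=(2,-8,W); sL=12/109, sR=12/61; mL=-1020/6649, mR=-942/6649; mL+mR=-18/61 → advance -1; mR−mL=78/6649 → turn +1·90°
n=4: pose=(3,-8,S); sL=15/146, sR=3/25; mL=-813/7300, mR=-501/7300; mL+mR=-9/50 → advance -1; mR−mL=78/1825 → turn +1·90°
n=5: pose=(3,-7,E); sL=60/337, sR=12/113; mL=-5412/38081, mR=-654/38081; mL+mR=-18/113 → advance -1; mR−mL=4758/38081 → turn +1·90°
n=6: pose=(2,-7,N); sL=30/149, sR=6/37; mL=-1002/5513, mR=-339/5513; mL+mR=-9/37 → advance -1; mR−mL=663/5513 → turn +1·90°
n=7: pose=(2,-8,W); sL=12/109, sR=12/61; mL=-1020/6649, mR=-942/6649; mL+mR=-18/61 → advance -1; mR−mL=78/6649 → turn +1·90°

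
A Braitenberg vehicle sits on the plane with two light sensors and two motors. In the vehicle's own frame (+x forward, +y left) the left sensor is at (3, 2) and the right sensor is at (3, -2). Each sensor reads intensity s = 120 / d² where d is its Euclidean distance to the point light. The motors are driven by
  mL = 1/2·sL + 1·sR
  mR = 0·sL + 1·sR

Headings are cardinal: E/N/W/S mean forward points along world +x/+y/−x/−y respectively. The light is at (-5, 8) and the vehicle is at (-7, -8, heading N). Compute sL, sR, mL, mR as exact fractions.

24/37 120/169 6468/6253 120/169

left sensor world pos  = (-9, -5); dL² = 185
right sensor world pos = (-5, -5); dR² = 169
sL = 120/185 = 24/37
sR = 120/169 = 120/169
mL = 1/2·sL + 1·sR = 6468/6253
mR = 0·sL + 1·sR = 120/169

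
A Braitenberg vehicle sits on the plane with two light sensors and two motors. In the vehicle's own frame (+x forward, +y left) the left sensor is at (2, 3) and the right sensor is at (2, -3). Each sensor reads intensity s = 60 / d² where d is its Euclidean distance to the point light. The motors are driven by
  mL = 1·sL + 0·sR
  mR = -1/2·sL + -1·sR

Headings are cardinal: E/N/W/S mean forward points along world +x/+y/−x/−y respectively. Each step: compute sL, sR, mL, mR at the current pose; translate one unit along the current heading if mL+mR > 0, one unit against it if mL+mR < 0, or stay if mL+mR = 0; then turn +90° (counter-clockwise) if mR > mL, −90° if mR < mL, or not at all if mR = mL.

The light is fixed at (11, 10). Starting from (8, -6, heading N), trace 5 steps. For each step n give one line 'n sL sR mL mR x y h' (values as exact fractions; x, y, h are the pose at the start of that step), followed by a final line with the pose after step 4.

n=0: pose=(8,-6,N); sL=15/58, sR=15/49; mL=15/58, mR=-2475/5684; mL+mR=-1005/5684 → advance -1; mR−mL=-3945/5684 → turn -1·90°
n=1: pose=(8,-7,E); sL=60/197, sR=60/401; mL=60/197, mR=-23850/78997; mL+mR=210/78997 → advance +1; mR−mL=-47910/78997 → turn -1·90°
n=2: pose=(9,-7,S); sL=30/181, sR=30/193; mL=30/181, mR=-8325/34933; mL+mR=-2535/34933 → advance -1; mR−mL=-14115/34933 → turn -1·90°
n=3: pose=(9,-6,W); sL=60/377, sR=12/37; mL=60/377, mR=-5634/13949; mL+mR=-3414/13949 → advance -1; mR−mL=-7854/13949 → turn -1·90°
n=4: pose=(10,-6,N); sL=15/53, sR=3/10; mL=15/53, mR=-117/265; mL+mR=-42/265 → advance -1; mR−mL=-192/265 → turn -1·90°

0 15/58 15/49 15/58 -2475/5684 8 -6 N
1 60/197 60/401 60/197 -23850/78997 8 -7 E
2 30/181 30/193 30/181 -8325/34933 9 -7 S
3 60/377 12/37 60/377 -5634/13949 9 -6 W
4 15/53 3/10 15/53 -117/265 10 -6 N
final 10 -7 E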